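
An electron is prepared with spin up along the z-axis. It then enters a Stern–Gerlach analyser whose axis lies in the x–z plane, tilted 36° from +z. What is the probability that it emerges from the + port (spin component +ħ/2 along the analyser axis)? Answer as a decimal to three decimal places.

For spin-½, the probability of finding spin-up along an axis at angle θ to the initial spin direction is cos²(θ/2); spin-down is sin²(θ/2).
θ = 36°, so P = cos²(18°) ≈ 0.905.

0.905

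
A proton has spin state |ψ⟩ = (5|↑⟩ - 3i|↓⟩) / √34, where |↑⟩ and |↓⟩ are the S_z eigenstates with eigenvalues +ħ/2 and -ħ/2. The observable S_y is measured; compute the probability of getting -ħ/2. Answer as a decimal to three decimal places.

0.941

|-y⟩ = (|↑⟩ - i|↓⟩)/√2, so ⟨-y|ψ⟩ = (8) / (√2·√34).
P = |8|² / 68 = 64/68.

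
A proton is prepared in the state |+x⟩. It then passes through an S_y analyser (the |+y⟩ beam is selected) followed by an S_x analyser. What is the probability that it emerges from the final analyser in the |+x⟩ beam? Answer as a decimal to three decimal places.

First analyser (S_y): from |+x⟩, P(|+y⟩) = 1/2.
After stage 1 the state is |+y⟩; P(|+x⟩) = |⟨+x|+y⟩|² = 1/2.
Joint probability = 1/2 × 1/2 = 0.250.

0.250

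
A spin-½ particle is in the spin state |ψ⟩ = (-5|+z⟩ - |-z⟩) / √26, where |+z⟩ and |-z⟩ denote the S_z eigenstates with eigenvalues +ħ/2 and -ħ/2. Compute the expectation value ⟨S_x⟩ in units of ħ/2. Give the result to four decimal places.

0.3846

⟨σ_x⟩ = 2 Re(a* b)/(|a|²+|b|²) with a = -5, b = -1.
a* b = 5, so ⟨σ_x⟩ = 10/26.
⟨S_x⟩ = (ħ/2)·⟨σ_x⟩.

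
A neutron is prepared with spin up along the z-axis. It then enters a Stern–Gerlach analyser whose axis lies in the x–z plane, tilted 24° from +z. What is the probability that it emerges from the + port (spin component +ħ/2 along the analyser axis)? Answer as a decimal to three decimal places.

0.957

For spin-½, the probability of finding spin-up along an axis at angle θ to the initial spin direction is cos²(θ/2); spin-down is sin²(θ/2).
θ = 24°, so P = cos²(12°) ≈ 0.957.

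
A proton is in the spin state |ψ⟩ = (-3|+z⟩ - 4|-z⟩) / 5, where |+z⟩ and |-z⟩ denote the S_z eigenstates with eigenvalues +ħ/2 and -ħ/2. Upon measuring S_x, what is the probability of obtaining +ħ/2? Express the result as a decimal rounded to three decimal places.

|+x⟩ = (|+z⟩ + |-z⟩)/√2, so ⟨+x|ψ⟩ = (-7) / (√2·5).
P = |-7|² / 50 = 49/50.

0.980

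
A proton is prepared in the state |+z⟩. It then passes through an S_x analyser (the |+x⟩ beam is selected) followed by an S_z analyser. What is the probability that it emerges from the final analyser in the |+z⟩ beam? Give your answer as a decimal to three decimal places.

First analyser (S_x): from |+z⟩, P(|+x⟩) = 1/2.
After stage 1 the state is |+x⟩; P(|+z⟩) = |⟨+z|+x⟩|² = 1/2.
Joint probability = 1/2 × 1/2 = 0.250.

0.250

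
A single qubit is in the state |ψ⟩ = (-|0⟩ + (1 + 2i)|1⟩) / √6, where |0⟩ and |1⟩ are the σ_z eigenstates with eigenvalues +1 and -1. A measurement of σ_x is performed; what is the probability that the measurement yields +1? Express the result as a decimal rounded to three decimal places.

0.333

|+x⟩ = (|0⟩ + |1⟩)/√2, so ⟨+x|ψ⟩ = (2i) / (√2·√6).
P = |2i|² / 12 = 4/12.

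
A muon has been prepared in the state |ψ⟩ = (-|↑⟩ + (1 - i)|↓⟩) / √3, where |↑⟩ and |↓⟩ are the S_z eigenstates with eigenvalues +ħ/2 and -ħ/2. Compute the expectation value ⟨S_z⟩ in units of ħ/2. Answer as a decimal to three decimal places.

-0.333

⟨σ_z⟩ = |a|² - |b|² divided by |a|²+|b|², with a, b the |↑⟩, |↓⟩ amplitudes.
= (1 - 2)/3 = -1/3.
⟨S_z⟩ = (ħ/2)·⟨σ_z⟩.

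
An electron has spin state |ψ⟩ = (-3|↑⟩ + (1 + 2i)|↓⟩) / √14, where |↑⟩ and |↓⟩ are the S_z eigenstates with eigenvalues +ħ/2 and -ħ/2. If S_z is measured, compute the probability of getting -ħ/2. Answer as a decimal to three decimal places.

0.357

The -ħ/2 outcome corresponds to |↓⟩. Its amplitude in |ψ⟩ is (1 + 2i)/√14.
P = |1 + 2i|² / 14 = 5/14.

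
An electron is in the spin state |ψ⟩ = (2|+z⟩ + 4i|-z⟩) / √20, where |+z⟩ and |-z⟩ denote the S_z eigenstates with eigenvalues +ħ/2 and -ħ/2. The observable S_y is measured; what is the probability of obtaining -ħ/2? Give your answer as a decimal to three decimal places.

|-y⟩ = (|+z⟩ - i|-z⟩)/√2, so ⟨-y|ψ⟩ = (-2) / (√2·√20).
P = |-2|² / 40 = 4/40.

0.100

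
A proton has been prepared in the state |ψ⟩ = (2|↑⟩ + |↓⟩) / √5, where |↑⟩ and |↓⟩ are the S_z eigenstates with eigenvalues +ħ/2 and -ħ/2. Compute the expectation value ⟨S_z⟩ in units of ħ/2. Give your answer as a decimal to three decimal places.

⟨σ_z⟩ = |a|² - |b|² divided by |a|²+|b|², with a, b the |↑⟩, |↓⟩ amplitudes.
= (4 - 1)/5 = 3/5.
⟨S_z⟩ = (ħ/2)·⟨σ_z⟩.

0.600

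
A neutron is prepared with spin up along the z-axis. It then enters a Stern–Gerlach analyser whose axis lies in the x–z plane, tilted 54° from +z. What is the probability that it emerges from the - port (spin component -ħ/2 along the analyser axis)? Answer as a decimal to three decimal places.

For spin-½, the probability of finding spin-up along an axis at angle θ to the initial spin direction is cos²(θ/2); spin-down is sin²(θ/2).
θ = 54°, so P = sin²(27°) ≈ 0.206.

0.206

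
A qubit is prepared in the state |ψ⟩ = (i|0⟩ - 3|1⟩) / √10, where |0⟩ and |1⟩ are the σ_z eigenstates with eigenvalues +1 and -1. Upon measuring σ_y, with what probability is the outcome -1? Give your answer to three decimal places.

0.200

|-y⟩ = (|0⟩ - i|1⟩)/√2, so ⟨-y|ψ⟩ = (-2i) / (√2·√10).
P = |-2i|² / 20 = 4/20.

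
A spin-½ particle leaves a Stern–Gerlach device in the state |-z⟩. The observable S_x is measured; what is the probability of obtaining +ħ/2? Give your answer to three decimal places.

In the S_z basis, |-z⟩ = |-z⟩ and |+x⟩ = (|+z⟩ + |-z⟩)/√2.
|⟨+x|-z⟩|² = 1/2.

0.500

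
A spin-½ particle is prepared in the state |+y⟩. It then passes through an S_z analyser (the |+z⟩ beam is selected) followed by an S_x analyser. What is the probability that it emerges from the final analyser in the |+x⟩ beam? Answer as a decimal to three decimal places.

First analyser (S_z): from |+y⟩, P(|+z⟩) = 1/2.
After stage 1 the state is |+z⟩; P(|+x⟩) = |⟨+x|+z⟩|² = 1/2.
Joint probability = 1/2 × 1/2 = 0.250.

0.250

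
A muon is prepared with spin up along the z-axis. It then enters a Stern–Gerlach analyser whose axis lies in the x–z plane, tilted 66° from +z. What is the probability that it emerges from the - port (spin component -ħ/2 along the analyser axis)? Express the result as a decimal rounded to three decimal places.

0.297

For spin-½, the probability of finding spin-up along an axis at angle θ to the initial spin direction is cos²(θ/2); spin-down is sin²(θ/2).
θ = 66°, so P = sin²(33°) ≈ 0.297.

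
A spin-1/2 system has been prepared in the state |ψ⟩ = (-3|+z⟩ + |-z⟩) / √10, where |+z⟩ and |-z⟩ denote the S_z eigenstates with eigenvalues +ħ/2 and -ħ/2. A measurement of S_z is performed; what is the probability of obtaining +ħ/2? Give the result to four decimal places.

The +ħ/2 outcome corresponds to |+z⟩. Its amplitude in |ψ⟩ is -3/√10.
P = |-3|² / 10 = 9/10.

0.9000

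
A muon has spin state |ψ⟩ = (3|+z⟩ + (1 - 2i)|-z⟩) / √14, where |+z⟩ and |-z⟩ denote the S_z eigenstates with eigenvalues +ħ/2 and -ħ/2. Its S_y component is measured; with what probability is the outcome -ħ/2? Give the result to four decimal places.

0.9286

|-y⟩ = (|+z⟩ - i|-z⟩)/√2, so ⟨-y|ψ⟩ = (5 + i) / (√2·√14).
P = |5 + i|² / 28 = 26/28.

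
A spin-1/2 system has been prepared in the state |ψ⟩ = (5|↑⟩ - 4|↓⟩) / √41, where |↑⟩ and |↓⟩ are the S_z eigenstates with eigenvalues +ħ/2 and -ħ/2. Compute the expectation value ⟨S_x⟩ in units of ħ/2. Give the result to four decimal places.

⟨σ_x⟩ = 2 Re(a* b)/(|a|²+|b|²) with a = 5, b = -4.
a* b = -20, so ⟨σ_x⟩ = -40/41.
⟨S_x⟩ = (ħ/2)·⟨σ_x⟩.

-0.9756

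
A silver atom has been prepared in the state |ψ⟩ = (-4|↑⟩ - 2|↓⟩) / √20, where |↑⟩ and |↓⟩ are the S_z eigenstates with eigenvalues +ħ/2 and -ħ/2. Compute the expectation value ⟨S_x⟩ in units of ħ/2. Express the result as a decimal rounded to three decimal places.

⟨σ_x⟩ = 2 Re(a* b)/(|a|²+|b|²) with a = -4, b = -2.
a* b = 8, so ⟨σ_x⟩ = 16/20.
⟨S_x⟩ = (ħ/2)·⟨σ_x⟩.

0.800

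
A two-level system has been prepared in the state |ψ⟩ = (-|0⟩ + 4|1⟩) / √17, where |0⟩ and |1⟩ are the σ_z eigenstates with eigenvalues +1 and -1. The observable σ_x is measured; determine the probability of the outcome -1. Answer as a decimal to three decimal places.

|-x⟩ = (|0⟩ - |1⟩)/√2, so ⟨-x|ψ⟩ = (-5) / (√2·√17).
P = |-5|² / 34 = 25/34.

0.735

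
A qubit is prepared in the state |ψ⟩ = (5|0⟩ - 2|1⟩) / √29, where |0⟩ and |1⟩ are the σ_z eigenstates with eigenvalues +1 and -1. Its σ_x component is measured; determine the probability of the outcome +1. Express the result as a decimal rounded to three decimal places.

0.155

|+x⟩ = (|0⟩ + |1⟩)/√2, so ⟨+x|ψ⟩ = (3) / (√2·√29).
P = |3|² / 58 = 9/58.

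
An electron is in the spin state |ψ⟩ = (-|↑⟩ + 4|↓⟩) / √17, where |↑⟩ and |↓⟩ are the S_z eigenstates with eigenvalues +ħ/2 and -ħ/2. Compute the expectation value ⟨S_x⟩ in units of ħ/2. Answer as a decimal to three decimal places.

⟨σ_x⟩ = 2 Re(a* b)/(|a|²+|b|²) with a = -1, b = 4.
a* b = -4, so ⟨σ_x⟩ = -8/17.
⟨S_x⟩ = (ħ/2)·⟨σ_x⟩.

-0.471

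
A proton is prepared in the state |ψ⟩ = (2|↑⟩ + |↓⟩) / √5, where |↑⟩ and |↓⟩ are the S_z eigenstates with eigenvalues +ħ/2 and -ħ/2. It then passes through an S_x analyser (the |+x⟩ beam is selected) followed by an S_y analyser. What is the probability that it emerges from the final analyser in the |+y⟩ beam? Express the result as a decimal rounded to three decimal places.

First analyser (S_x): P(|+x⟩) = |⟨+x|ψ⟩|² = 9/10.
After stage 1 the state is |+x⟩; P(|+y⟩) = |⟨+y|+x⟩|² = 1/2.
Joint probability = 9/10 × 1/2 = 0.450.

0.450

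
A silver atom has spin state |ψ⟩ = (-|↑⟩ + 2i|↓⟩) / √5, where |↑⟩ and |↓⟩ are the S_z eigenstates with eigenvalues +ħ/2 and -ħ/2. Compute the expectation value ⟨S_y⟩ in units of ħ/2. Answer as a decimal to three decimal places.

-0.800

⟨σ_y⟩ = 2 Im(a* b)/(|a|²+|b|²) with a = -1, b = 2i.
a* b = -2i, so ⟨σ_y⟩ = -4/5.
⟨S_y⟩ = (ħ/2)·⟨σ_y⟩.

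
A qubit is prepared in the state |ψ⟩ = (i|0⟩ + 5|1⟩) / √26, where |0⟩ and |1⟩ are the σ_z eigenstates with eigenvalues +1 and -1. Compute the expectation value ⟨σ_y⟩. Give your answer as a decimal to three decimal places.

⟨σ_y⟩ = 2 Im(a* b)/(|a|²+|b|²) with a = i, b = 5.
a* b = -5i, so ⟨σ_y⟩ = -10/26.

-0.385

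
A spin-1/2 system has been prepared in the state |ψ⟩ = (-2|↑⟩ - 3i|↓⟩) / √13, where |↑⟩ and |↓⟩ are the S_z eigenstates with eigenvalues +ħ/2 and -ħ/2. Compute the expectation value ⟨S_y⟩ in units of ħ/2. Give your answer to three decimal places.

0.923

⟨σ_y⟩ = 2 Im(a* b)/(|a|²+|b|²) with a = -2, b = -3i.
a* b = 6i, so ⟨σ_y⟩ = 12/13.
⟨S_y⟩ = (ħ/2)·⟨σ_y⟩.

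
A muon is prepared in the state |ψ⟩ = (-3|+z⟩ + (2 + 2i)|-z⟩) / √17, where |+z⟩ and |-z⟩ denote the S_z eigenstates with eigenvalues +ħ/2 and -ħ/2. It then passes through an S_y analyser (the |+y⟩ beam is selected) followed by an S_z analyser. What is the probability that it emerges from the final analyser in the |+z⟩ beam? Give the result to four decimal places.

First analyser (S_y): P(|+y⟩) = |⟨+y|ψ⟩|² = 5/34.
After stage 1 the state is |+y⟩; P(|+z⟩) = |⟨+z|+y⟩|² = 1/2.
Joint probability = 5/34 × 1/2 = 0.0735.

0.0735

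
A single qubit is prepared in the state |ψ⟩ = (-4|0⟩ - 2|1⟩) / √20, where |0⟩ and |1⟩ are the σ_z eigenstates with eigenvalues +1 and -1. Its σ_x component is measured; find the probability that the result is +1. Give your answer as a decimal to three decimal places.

0.900

|+x⟩ = (|0⟩ + |1⟩)/√2, so ⟨+x|ψ⟩ = (-6) / (√2·√20).
P = |-6|² / 40 = 36/40.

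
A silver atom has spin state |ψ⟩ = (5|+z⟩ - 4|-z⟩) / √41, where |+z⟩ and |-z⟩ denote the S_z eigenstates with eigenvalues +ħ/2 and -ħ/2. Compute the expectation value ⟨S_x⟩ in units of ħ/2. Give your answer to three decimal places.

-0.976

⟨σ_x⟩ = 2 Re(a* b)/(|a|²+|b|²) with a = 5, b = -4.
a* b = -20, so ⟨σ_x⟩ = -40/41.
⟨S_x⟩ = (ħ/2)·⟨σ_x⟩.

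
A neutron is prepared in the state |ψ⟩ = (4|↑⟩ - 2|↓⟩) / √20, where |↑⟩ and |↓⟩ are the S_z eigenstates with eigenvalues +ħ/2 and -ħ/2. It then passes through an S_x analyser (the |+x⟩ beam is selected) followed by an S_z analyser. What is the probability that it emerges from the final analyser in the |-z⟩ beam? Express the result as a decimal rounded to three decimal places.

First analyser (S_x): P(|+x⟩) = |⟨+x|ψ⟩|² = 4/40.
After stage 1 the state is |+x⟩; P(|-z⟩) = |⟨-z|+x⟩|² = 1/2.
Joint probability = 4/40 × 1/2 = 0.050.

0.050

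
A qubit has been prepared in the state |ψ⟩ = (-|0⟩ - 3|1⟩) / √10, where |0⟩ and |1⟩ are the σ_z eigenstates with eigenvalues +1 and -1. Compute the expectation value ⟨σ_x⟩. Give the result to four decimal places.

⟨σ_x⟩ = 2 Re(a* b)/(|a|²+|b|²) with a = -1, b = -3.
a* b = 3, so ⟨σ_x⟩ = 6/10.

0.6000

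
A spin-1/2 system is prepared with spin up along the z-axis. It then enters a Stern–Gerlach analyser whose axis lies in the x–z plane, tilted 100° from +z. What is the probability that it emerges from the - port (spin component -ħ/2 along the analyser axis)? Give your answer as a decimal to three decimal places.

0.587

For spin-½, the probability of finding spin-up along an axis at angle θ to the initial spin direction is cos²(θ/2); spin-down is sin²(θ/2).
θ = 100°, so P = sin²(50°) ≈ 0.587.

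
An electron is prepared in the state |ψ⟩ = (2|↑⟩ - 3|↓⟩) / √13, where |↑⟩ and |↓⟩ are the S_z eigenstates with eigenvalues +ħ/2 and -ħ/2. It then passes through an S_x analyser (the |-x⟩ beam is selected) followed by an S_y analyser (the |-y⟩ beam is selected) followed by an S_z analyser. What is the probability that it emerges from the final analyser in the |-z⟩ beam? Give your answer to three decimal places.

First analyser (S_x): P(|-x⟩) = |⟨-x|ψ⟩|² = 25/26.
After stage 1 the state is |-x⟩; P(|-y⟩) = |⟨-y|-x⟩|² = 1/2.
After stage 2 the state is |-y⟩; P(|-z⟩) = |⟨-z|-y⟩|² = 1/2.
Joint probability = 25/26 × 1/2 × 1/2 = 0.240.

0.240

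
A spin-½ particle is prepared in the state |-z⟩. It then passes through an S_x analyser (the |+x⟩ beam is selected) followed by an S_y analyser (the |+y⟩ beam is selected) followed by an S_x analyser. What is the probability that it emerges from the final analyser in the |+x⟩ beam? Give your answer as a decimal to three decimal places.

First analyser (S_x): from |-z⟩, P(|+x⟩) = 1/2.
After stage 1 the state is |+x⟩; P(|+y⟩) = |⟨+y|+x⟩|² = 1/2.
After stage 2 the state is |+y⟩; P(|+x⟩) = |⟨+x|+y⟩|² = 1/2.
Joint probability = 1/2 × 1/2 × 1/2 = 0.125.

0.125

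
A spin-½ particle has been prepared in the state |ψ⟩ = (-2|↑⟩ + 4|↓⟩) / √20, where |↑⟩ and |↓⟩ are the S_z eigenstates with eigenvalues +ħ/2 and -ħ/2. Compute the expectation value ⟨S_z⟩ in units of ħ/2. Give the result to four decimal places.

-0.6000

⟨σ_z⟩ = |a|² - |b|² divided by |a|²+|b|², with a, b the |↑⟩, |↓⟩ amplitudes.
= (4 - 16)/20 = -12/20.
⟨S_z⟩ = (ħ/2)·⟨σ_z⟩.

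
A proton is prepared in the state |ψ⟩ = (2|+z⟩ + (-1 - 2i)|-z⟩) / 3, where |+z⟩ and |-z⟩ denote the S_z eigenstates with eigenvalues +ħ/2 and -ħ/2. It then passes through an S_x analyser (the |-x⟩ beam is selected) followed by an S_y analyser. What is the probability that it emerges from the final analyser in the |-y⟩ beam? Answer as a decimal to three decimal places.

0.361

First analyser (S_x): P(|-x⟩) = |⟨-x|ψ⟩|² = 13/18.
After stage 1 the state is |-x⟩; P(|-y⟩) = |⟨-y|-x⟩|² = 1/2.
Joint probability = 13/18 × 1/2 = 0.361.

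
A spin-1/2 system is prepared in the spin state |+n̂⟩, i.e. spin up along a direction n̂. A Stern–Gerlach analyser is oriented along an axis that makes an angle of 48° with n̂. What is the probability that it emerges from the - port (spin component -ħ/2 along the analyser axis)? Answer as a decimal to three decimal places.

0.165

For spin-½, the probability of finding spin-up along an axis at angle θ to the initial spin direction is cos²(θ/2); spin-down is sin²(θ/2).
θ = 48°, so P = sin²(24°) ≈ 0.165.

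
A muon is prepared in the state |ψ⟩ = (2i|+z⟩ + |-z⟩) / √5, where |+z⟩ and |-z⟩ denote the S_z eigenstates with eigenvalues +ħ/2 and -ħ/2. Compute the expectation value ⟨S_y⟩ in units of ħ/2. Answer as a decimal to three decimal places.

⟨σ_y⟩ = 2 Im(a* b)/(|a|²+|b|²) with a = 2i, b = 1.
a* b = -2i, so ⟨σ_y⟩ = -4/5.
⟨S_y⟩ = (ħ/2)·⟨σ_y⟩.

-0.800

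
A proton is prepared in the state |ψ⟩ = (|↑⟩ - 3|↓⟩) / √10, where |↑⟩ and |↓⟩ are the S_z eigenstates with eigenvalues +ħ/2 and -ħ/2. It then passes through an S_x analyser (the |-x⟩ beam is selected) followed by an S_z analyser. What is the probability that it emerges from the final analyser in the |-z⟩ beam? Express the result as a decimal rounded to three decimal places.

First analyser (S_x): P(|-x⟩) = |⟨-x|ψ⟩|² = 16/20.
After stage 1 the state is |-x⟩; P(|-z⟩) = |⟨-z|-x⟩|² = 1/2.
Joint probability = 16/20 × 1/2 = 0.400.

0.400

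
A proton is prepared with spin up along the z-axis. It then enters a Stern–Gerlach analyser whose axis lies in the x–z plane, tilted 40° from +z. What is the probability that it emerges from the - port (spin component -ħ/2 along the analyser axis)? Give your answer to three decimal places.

0.117

For spin-½, the probability of finding spin-up along an axis at angle θ to the initial spin direction is cos²(θ/2); spin-down is sin²(θ/2).
θ = 40°, so P = sin²(20°) ≈ 0.117.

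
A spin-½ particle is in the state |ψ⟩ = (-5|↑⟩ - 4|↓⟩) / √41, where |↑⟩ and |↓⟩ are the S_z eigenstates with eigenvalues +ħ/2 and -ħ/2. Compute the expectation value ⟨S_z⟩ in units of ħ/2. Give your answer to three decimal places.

0.220

⟨σ_z⟩ = |a|² - |b|² divided by |a|²+|b|², with a, b the |↑⟩, |↓⟩ amplitudes.
= (25 - 16)/41 = 9/41.
⟨S_z⟩ = (ħ/2)·⟨σ_z⟩.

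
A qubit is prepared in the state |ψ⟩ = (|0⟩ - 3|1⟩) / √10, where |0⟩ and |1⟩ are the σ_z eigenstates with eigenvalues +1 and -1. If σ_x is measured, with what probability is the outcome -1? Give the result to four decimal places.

0.8000

|-x⟩ = (|0⟩ - |1⟩)/√2, so ⟨-x|ψ⟩ = (4) / (√2·√10).
P = |4|² / 20 = 16/20.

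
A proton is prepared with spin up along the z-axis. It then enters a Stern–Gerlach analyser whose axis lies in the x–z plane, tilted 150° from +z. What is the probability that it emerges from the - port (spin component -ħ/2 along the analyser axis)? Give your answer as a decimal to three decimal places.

0.933

For spin-½, the probability of finding spin-up along an axis at angle θ to the initial spin direction is cos²(θ/2); spin-down is sin²(θ/2).
θ = 150°, so P = sin²(75°) ≈ 0.933.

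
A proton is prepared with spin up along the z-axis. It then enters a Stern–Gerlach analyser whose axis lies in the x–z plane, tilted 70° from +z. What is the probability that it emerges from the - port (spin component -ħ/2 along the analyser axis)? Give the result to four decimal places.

0.3290

For spin-½, the probability of finding spin-up along an axis at angle θ to the initial spin direction is cos²(θ/2); spin-down is sin²(θ/2).
θ = 70°, so P = sin²(35°) ≈ 0.3290.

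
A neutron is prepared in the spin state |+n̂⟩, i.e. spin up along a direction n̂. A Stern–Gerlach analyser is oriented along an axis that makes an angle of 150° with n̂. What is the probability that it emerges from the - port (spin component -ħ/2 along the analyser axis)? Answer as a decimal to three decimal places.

0.933

For spin-½, the probability of finding spin-up along an axis at angle θ to the initial spin direction is cos²(θ/2); spin-down is sin²(θ/2).
θ = 150°, so P = sin²(75°) ≈ 0.933.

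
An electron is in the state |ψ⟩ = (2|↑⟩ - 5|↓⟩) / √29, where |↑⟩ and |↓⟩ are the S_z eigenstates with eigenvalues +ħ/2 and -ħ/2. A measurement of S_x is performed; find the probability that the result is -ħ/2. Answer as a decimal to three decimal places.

0.845

|-x⟩ = (|↑⟩ - |↓⟩)/√2, so ⟨-x|ψ⟩ = (7) / (√2·√29).
P = |7|² / 58 = 49/58.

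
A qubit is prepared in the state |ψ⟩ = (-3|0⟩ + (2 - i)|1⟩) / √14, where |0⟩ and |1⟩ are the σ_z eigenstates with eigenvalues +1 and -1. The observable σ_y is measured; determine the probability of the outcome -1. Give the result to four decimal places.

|-y⟩ = (|0⟩ - i|1⟩)/√2, so ⟨-y|ψ⟩ = (-2 + 2i) / (√2·√14).
P = |-2 + 2i|² / 28 = 8/28.

0.2857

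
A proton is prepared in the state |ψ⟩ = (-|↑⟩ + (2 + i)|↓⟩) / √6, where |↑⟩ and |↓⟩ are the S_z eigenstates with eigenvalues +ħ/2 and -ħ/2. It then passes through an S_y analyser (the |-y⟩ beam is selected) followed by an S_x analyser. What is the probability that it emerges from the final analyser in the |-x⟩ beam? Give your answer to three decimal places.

First analyser (S_y): P(|-y⟩) = |⟨-y|ψ⟩|² = 8/12.
After stage 1 the state is |-y⟩; P(|-x⟩) = |⟨-x|-y⟩|² = 1/2.
Joint probability = 8/12 × 1/2 = 0.333.

0.333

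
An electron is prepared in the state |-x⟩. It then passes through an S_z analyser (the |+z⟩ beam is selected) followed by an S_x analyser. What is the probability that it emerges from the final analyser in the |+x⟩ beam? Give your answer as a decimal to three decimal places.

0.250

First analyser (S_z): from |-x⟩, P(|+z⟩) = 1/2.
After stage 1 the state is |+z⟩; P(|+x⟩) = |⟨+x|+z⟩|² = 1/2.
Joint probability = 1/2 × 1/2 = 0.250.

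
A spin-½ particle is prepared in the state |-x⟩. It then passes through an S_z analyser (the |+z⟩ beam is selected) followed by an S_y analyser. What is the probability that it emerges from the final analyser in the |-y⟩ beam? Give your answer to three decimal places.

First analyser (S_z): from |-x⟩, P(|+z⟩) = 1/2.
After stage 1 the state is |+z⟩; P(|-y⟩) = |⟨-y|+z⟩|² = 1/2.
Joint probability = 1/2 × 1/2 = 0.250.

0.250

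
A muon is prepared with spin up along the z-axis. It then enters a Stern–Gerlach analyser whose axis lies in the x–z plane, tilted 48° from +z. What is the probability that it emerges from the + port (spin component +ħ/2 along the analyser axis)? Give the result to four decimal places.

For spin-½, the probability of finding spin-up along an axis at angle θ to the initial spin direction is cos²(θ/2); spin-down is sin²(θ/2).
θ = 48°, so P = cos²(24°) ≈ 0.8346.

0.8346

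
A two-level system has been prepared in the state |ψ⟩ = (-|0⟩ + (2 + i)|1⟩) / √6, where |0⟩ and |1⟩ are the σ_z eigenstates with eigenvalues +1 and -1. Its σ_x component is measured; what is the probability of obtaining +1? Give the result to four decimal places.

|+x⟩ = (|0⟩ + |1⟩)/√2, so ⟨+x|ψ⟩ = (1 + i) / (√2·√6).
P = |1 + i|² / 12 = 2/12.

0.1667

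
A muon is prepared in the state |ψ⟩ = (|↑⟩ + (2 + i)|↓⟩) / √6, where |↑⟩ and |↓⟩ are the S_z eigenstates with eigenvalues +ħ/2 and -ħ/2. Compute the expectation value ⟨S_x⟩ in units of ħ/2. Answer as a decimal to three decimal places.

0.667

⟨σ_x⟩ = 2 Re(a* b)/(|a|²+|b|²) with a = 1, b = (2 + i).
a* b = (2 + i), so ⟨σ_x⟩ = 4/6.
⟨S_x⟩ = (ħ/2)·⟨σ_x⟩.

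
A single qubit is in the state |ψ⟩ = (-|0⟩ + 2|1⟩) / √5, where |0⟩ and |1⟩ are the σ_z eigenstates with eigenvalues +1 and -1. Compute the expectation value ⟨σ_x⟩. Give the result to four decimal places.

⟨σ_x⟩ = 2 Re(a* b)/(|a|²+|b|²) with a = -1, b = 2.
a* b = -2, so ⟨σ_x⟩ = -4/5.

-0.8000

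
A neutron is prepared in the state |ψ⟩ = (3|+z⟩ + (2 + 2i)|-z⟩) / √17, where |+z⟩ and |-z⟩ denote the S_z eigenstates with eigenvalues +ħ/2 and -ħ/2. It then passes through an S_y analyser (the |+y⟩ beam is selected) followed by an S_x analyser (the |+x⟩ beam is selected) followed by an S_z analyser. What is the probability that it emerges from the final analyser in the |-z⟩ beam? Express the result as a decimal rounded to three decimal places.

First analyser (S_y): P(|+y⟩) = |⟨+y|ψ⟩|² = 29/34.
After stage 1 the state is |+y⟩; P(|+x⟩) = |⟨+x|+y⟩|² = 1/2.
After stage 2 the state is |+x⟩; P(|-z⟩) = |⟨-z|+x⟩|² = 1/2.
Joint probability = 29/34 × 1/2 × 1/2 = 0.213.

0.213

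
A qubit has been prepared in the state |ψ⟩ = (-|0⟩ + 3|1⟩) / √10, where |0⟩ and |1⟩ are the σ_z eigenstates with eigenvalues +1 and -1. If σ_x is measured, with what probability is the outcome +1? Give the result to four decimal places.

|+x⟩ = (|0⟩ + |1⟩)/√2, so ⟨+x|ψ⟩ = (2) / (√2·√10).
P = |2|² / 20 = 4/20.

0.2000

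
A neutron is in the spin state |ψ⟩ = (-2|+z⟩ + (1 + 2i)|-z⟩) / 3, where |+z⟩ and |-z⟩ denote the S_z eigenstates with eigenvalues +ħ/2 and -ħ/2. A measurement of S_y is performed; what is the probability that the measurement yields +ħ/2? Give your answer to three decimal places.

0.056

|+y⟩ = (|+z⟩ + i|-z⟩)/√2, so ⟨+y|ψ⟩ = (-i) / (√2·3).
P = |-i|² / 18 = 1/18.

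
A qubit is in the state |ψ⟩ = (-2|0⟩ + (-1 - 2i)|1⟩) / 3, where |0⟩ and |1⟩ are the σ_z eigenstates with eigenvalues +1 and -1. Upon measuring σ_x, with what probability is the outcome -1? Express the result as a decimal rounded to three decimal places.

|-x⟩ = (|0⟩ - |1⟩)/√2, so ⟨-x|ψ⟩ = (-1 + 2i) / (√2·3).
P = |-1 + 2i|² / 18 = 5/18.

0.278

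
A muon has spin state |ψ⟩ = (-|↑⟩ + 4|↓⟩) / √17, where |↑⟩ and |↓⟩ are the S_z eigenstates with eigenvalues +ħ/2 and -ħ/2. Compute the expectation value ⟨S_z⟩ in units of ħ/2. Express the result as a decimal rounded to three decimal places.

-0.882

⟨σ_z⟩ = |a|² - |b|² divided by |a|²+|b|², with a, b the |↑⟩, |↓⟩ amplitudes.
= (1 - 16)/17 = -15/17.
⟨S_z⟩ = (ħ/2)·⟨σ_z⟩.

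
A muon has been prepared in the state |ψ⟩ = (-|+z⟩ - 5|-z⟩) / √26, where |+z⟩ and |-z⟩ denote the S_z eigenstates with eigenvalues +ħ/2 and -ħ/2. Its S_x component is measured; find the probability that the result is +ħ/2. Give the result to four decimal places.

|+x⟩ = (|+z⟩ + |-z⟩)/√2, so ⟨+x|ψ⟩ = (-6) / (√2·√26).
P = |-6|² / 52 = 36/52.

0.6923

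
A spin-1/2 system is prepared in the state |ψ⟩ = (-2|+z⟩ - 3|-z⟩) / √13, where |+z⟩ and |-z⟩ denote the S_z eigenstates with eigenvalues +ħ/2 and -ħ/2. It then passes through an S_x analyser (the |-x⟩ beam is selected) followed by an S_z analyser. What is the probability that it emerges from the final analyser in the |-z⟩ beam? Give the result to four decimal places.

0.0192

First analyser (S_x): P(|-x⟩) = |⟨-x|ψ⟩|² = 1/26.
After stage 1 the state is |-x⟩; P(|-z⟩) = |⟨-z|-x⟩|² = 1/2.
Joint probability = 1/26 × 1/2 = 0.0192.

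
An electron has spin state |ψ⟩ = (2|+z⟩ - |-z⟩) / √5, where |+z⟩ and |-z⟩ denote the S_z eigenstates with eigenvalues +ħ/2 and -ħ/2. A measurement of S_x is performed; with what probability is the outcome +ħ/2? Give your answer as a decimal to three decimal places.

|+x⟩ = (|+z⟩ + |-z⟩)/√2, so ⟨+x|ψ⟩ = (1) / (√2·√5).
P = |1|² / 10 = 1/10.

0.100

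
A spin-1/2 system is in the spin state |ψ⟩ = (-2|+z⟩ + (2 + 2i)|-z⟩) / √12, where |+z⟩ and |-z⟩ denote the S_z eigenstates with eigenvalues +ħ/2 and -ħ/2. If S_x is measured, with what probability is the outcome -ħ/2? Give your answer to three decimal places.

|-x⟩ = (|+z⟩ - |-z⟩)/√2, so ⟨-x|ψ⟩ = (-4 - 2i) / (√2·√12).
P = |-4 - 2i|² / 24 = 20/24.

0.833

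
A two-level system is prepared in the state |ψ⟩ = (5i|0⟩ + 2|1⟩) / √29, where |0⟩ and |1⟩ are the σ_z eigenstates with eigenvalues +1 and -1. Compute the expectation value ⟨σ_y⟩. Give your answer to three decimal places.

-0.690

⟨σ_y⟩ = 2 Im(a* b)/(|a|²+|b|²) with a = 5i, b = 2.
a* b = -10i, so ⟨σ_y⟩ = -20/29.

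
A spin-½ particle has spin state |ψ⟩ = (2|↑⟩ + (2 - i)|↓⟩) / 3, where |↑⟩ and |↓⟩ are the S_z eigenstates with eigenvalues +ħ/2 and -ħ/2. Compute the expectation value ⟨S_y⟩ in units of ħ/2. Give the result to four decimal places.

⟨σ_y⟩ = 2 Im(a* b)/(|a|²+|b|²) with a = 2, b = (2 - i).
a* b = (4 - 2i), so ⟨σ_y⟩ = -4/9.
⟨S_y⟩ = (ħ/2)·⟨σ_y⟩.

-0.4444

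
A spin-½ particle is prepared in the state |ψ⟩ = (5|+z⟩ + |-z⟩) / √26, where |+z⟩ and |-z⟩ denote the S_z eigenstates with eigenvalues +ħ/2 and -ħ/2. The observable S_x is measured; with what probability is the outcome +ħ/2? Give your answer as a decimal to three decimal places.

0.692

|+x⟩ = (|+z⟩ + |-z⟩)/√2, so ⟨+x|ψ⟩ = (6) / (√2·√26).
P = |6|² / 52 = 36/52.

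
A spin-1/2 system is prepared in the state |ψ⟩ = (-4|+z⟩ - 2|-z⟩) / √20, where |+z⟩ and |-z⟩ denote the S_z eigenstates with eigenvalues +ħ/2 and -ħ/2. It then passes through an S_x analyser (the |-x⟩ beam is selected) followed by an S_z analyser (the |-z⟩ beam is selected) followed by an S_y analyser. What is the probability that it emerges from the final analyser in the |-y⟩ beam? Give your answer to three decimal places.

First analyser (S_x): P(|-x⟩) = |⟨-x|ψ⟩|² = 4/40.
After stage 1 the state is |-x⟩; P(|-z⟩) = |⟨-z|-x⟩|² = 1/2.
After stage 2 the state is |-z⟩; P(|-y⟩) = |⟨-y|-z⟩|² = 1/2.
Joint probability = 4/40 × 1/2 × 1/2 = 0.025.

0.025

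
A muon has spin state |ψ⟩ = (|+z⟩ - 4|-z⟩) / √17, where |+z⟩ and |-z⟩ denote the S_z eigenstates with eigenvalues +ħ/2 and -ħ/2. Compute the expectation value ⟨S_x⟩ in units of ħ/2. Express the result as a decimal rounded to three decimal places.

⟨σ_x⟩ = 2 Re(a* b)/(|a|²+|b|²) with a = 1, b = -4.
a* b = -4, so ⟨σ_x⟩ = -8/17.
⟨S_x⟩ = (ħ/2)·⟨σ_x⟩.

-0.471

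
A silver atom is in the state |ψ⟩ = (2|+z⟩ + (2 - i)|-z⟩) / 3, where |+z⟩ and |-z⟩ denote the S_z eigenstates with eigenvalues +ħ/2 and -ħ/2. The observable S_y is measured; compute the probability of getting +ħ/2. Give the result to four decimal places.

0.2778

|+y⟩ = (|+z⟩ + i|-z⟩)/√2, so ⟨+y|ψ⟩ = (1 - 2i) / (√2·3).
P = |1 - 2i|² / 18 = 5/18.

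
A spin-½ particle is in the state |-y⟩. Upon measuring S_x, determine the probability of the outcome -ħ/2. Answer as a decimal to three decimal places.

In the S_z basis, |-y⟩ = (|↑⟩ - i|↓⟩)/√2 and |-x⟩ = (|↑⟩ - |↓⟩)/√2.
|⟨-x|-y⟩|² = 1/2.

0.500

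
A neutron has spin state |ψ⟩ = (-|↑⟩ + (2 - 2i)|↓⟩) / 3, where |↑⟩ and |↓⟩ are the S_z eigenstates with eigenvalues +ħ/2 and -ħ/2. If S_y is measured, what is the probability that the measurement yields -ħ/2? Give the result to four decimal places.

|-y⟩ = (|↑⟩ - i|↓⟩)/√2, so ⟨-y|ψ⟩ = (1 + 2i) / (√2·3).
P = |1 + 2i|² / 18 = 5/18.

0.2778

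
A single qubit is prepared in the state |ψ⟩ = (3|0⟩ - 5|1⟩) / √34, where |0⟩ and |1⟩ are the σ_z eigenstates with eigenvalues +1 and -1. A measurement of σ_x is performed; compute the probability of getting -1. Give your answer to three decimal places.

|-x⟩ = (|0⟩ - |1⟩)/√2, so ⟨-x|ψ⟩ = (8) / (√2·√34).
P = |8|² / 68 = 64/68.

0.941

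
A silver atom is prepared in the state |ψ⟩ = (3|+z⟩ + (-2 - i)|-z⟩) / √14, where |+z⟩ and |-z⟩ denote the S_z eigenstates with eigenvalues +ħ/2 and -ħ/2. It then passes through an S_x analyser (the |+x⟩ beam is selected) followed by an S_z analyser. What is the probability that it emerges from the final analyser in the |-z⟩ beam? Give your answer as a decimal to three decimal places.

First analyser (S_x): P(|+x⟩) = |⟨+x|ψ⟩|² = 2/28.
After stage 1 the state is |+x⟩; P(|-z⟩) = |⟨-z|+x⟩|² = 1/2.
Joint probability = 2/28 × 1/2 = 0.036.

0.036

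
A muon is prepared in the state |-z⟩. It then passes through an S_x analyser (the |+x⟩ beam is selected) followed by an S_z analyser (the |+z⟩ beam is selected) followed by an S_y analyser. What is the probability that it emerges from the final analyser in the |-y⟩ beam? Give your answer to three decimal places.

First analyser (S_x): from |-z⟩, P(|+x⟩) = 1/2.
After stage 1 the state is |+x⟩; P(|+z⟩) = |⟨+z|+x⟩|² = 1/2.
After stage 2 the state is |+z⟩; P(|-y⟩) = |⟨-y|+z⟩|² = 1/2.
Joint probability = 1/2 × 1/2 × 1/2 = 0.125.

0.125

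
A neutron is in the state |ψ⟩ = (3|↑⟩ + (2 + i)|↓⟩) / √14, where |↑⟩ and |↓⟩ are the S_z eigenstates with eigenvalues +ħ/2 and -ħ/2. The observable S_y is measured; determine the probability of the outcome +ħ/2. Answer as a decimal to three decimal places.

|+y⟩ = (|↑⟩ + i|↓⟩)/√2, so ⟨+y|ψ⟩ = (4 - 2i) / (√2·√14).
P = |4 - 2i|² / 28 = 20/28.

0.714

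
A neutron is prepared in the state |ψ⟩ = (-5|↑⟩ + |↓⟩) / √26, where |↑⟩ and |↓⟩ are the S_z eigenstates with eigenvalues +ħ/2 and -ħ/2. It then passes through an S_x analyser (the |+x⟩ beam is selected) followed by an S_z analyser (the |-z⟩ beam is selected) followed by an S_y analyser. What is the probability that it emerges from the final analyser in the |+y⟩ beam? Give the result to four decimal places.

0.0769

First analyser (S_x): P(|+x⟩) = |⟨+x|ψ⟩|² = 16/52.
After stage 1 the state is |+x⟩; P(|-z⟩) = |⟨-z|+x⟩|² = 1/2.
After stage 2 the state is |-z⟩; P(|+y⟩) = |⟨+y|-z⟩|² = 1/2.
Joint probability = 16/52 × 1/2 × 1/2 = 0.0769.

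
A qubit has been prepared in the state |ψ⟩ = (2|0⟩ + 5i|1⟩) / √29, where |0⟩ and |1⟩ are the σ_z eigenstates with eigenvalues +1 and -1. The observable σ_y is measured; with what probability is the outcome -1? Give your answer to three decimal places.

0.155

|-y⟩ = (|0⟩ - i|1⟩)/√2, so ⟨-y|ψ⟩ = (-3) / (√2·√29).
P = |-3|² / 58 = 9/58.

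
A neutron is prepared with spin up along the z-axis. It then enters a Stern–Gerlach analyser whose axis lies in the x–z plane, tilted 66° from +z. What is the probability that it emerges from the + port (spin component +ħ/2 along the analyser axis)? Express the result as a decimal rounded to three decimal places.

For spin-½, the probability of finding spin-up along an axis at angle θ to the initial spin direction is cos²(θ/2); spin-down is sin²(θ/2).
θ = 66°, so P = cos²(33°) ≈ 0.703.

0.703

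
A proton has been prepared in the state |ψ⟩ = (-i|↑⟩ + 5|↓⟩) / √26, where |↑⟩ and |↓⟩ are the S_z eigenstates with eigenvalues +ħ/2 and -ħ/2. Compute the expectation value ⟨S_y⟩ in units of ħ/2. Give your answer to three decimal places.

⟨σ_y⟩ = 2 Im(a* b)/(|a|²+|b|²) with a = -i, b = 5.
a* b = 5i, so ⟨σ_y⟩ = 10/26.
⟨S_y⟩ = (ħ/2)·⟨σ_y⟩.

0.385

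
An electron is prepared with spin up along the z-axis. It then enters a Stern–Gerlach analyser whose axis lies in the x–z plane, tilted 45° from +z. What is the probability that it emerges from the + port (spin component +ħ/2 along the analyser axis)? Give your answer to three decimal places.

0.854

For spin-½, the probability of finding spin-up along an axis at angle θ to the initial spin direction is cos²(θ/2); spin-down is sin²(θ/2).
θ = 45°, so P = cos²(22.5°) ≈ 0.854.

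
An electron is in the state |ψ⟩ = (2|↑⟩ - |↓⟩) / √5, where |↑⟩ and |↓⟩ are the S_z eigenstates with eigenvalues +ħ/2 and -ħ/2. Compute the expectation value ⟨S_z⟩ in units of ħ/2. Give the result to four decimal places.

⟨σ_z⟩ = |a|² - |b|² divided by |a|²+|b|², with a, b the |↑⟩, |↓⟩ amplitudes.
= (4 - 1)/5 = 3/5.
⟨S_z⟩ = (ħ/2)·⟨σ_z⟩.

0.6000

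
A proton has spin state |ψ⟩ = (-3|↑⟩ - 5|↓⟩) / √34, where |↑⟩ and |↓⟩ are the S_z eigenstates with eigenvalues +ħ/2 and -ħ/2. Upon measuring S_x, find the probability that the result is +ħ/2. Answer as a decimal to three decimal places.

|+x⟩ = (|↑⟩ + |↓⟩)/√2, so ⟨+x|ψ⟩ = (-8) / (√2·√34).
P = |-8|² / 68 = 64/68.

0.941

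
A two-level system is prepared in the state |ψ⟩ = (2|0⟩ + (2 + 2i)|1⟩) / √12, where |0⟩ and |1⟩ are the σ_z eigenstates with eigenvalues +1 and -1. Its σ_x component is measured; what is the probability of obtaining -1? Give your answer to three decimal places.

|-x⟩ = (|0⟩ - |1⟩)/√2, so ⟨-x|ψ⟩ = (-2i) / (√2·√12).
P = |-2i|² / 24 = 4/24.

0.167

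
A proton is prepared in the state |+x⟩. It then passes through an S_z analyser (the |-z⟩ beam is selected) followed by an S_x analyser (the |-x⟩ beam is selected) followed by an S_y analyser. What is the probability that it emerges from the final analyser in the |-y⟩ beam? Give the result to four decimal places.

0.1250

First analyser (S_z): from |+x⟩, P(|-z⟩) = 1/2.
After stage 1 the state is |-z⟩; P(|-x⟩) = |⟨-x|-z⟩|² = 1/2.
After stage 2 the state is |-x⟩; P(|-y⟩) = |⟨-y|-x⟩|² = 1/2.
Joint probability = 1/2 × 1/2 × 1/2 = 0.1250.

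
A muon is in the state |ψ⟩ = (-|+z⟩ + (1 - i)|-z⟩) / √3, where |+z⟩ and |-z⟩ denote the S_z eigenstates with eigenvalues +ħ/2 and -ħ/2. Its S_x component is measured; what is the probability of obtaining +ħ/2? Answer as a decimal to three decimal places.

|+x⟩ = (|+z⟩ + |-z⟩)/√2, so ⟨+x|ψ⟩ = (-i) / (√2·√3).
P = |-i|² / 6 = 1/6.

0.167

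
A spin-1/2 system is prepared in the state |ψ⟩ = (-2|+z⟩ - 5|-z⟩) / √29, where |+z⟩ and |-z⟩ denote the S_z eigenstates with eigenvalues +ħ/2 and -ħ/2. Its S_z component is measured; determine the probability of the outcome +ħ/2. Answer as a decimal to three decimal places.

0.138

The +ħ/2 outcome corresponds to |+z⟩. Its amplitude in |ψ⟩ is -2/√29.
P = |-2|² / 29 = 4/29.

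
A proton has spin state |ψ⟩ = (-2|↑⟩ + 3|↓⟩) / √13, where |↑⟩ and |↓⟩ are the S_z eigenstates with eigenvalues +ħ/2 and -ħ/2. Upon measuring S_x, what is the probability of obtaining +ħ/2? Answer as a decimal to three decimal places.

|+x⟩ = (|↑⟩ + |↓⟩)/√2, so ⟨+x|ψ⟩ = (1) / (√2·√13).
P = |1|² / 26 = 1/26.

0.038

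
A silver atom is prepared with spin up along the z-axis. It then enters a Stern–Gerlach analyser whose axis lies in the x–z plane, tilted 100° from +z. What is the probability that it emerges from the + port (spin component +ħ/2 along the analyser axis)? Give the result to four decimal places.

For spin-½, the probability of finding spin-up along an axis at angle θ to the initial spin direction is cos²(θ/2); spin-down is sin²(θ/2).
θ = 100°, so P = cos²(50°) ≈ 0.4132.

0.4132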